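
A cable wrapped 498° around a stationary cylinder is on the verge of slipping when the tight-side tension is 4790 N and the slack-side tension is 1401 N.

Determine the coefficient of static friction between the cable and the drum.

μ ≈ 0.141

T₂/T₁ = e^{μβ} → μ = ln(T₂/T₁)/β.
β = 498° = 8.692 rad.
μ = ln(4790/1401)/8.692 = ln(3.419)/8.692 = 0.141.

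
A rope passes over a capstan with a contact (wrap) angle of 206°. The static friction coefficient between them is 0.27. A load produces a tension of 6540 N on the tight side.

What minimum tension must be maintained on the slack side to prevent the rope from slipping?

T_min ≈ 2480 N

Capstan equation at impending slip: T_tight/T_slack = e^{μβ}.
β = 206° = 3.595 rad; e^{μβ} = e^{0.27×3.595} = 2.64.
T_slack = T_tight / e^{μβ} = 6540 / 2.64 = 2480 N.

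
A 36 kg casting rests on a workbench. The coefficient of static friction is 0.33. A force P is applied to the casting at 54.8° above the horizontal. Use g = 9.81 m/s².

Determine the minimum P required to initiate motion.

N = m g − P sin α (the pull lifts the casting).
At impending slip, P cos α = μ_s N = μ_s (m g − P sin α).
Solving: P (cos α + μ_s sin α) = μ_s m g → P = 0.33×353/(cos 54.8° + 0.33 sin 54.8°) = 117/0.8461 = 138 N.

P ≈ 138 N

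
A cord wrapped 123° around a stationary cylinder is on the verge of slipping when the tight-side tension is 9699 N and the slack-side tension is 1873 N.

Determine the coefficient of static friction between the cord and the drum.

T₂/T₁ = e^{μβ} → μ = ln(T₂/T₁)/β.
β = 123° = 2.147 rad.
μ = ln(9699/1873)/2.147 = ln(5.178)/2.147 = 0.766.

μ ≈ 0.766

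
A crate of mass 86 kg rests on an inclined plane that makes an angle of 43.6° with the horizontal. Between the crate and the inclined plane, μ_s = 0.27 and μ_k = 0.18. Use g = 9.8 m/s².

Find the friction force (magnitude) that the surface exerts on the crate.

Normal force: N = m g cos θ = 86 × 9.8 × cos 43.6° = 610.3 N.
Along the slope the weight component is m g sin θ = 581.2 N; friction must supply exactly this, acting up-slope.
The static-friction ceiling is μ_s N = 0.27 × 610.3 = 164.8 N.
Since |581.2| > 164.8 N, static friction cannot hold it; the crate slides down the incline and kinetic friction applies: f = μ_k N = 0.18 × 610.3 = 110 N.

f ≈ 110 N (up the incline)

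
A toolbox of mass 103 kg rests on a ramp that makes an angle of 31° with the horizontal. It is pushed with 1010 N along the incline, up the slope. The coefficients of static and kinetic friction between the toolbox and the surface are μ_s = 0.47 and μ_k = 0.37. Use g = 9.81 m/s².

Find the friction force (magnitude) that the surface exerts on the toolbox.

Normal force: N = m g cos θ = 103 × 9.81 × cos 31° = 866.1 N.
The friction needed for equilibrium is m g sin θ − P = 520.4 − 1010 = -489.6 N, measured positive up-slope.
The static-friction ceiling is μ_s N = 0.47 × 866.1 = 407.1 N.
Since |-489.6| > 407.1 N, static friction cannot hold it; the toolbox slides up the incline and kinetic friction applies: f = μ_k N = 0.37 × 866.1 = 320 N.

f ≈ 320 N (down the incline)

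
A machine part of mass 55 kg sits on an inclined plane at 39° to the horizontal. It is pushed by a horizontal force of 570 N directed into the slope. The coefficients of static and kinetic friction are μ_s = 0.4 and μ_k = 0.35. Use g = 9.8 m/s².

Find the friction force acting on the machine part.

The horizontal push has a component P sin θ into the surface, so N = m g cos θ + P sin θ = 418.9 + 358.7 = 777.6 N.
Parallel to the incline: P cos θ − m g sin θ = 443 − 339.2 = 103.8 N; the friction needed to balance this is 103.8 N acting down the slope.
The limit of static friction is μ_s N = 311 N.
Since 103.8 N is within the 311 N limit, the machine part stays put and friction is exactly 104 N.

f ≈ 104 N (down the incline)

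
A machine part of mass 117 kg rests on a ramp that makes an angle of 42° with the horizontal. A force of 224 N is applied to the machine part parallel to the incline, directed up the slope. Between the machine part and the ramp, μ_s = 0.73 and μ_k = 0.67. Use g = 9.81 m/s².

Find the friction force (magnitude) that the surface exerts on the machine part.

f ≈ 544 N (up the incline)

Normal force: N = m g cos θ = 117 × 9.81 × cos 42° = 853 N.
For equilibrium along the incline the friction force must supply f = m g sin θ − P = 768 − 224 = 544 N (positive meaning up-slope).
Static friction can supply at most μ_s N = 622.7 N.
Since |544| ≤ 622.7 N, no slip — friction simply equals what equilibrium demands.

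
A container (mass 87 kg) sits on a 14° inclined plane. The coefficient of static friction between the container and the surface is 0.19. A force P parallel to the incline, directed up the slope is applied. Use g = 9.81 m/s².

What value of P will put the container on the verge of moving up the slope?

At impending motion up the slope, friction acts down-slope at its limit: f = μ_s N.
P is parallel to the surface, so N = m g cos θ = 828 N.
Along the incline: P = m g sin θ + μ_s N = 206 + 0.19×828 = 364 N.

P ≈ 364 N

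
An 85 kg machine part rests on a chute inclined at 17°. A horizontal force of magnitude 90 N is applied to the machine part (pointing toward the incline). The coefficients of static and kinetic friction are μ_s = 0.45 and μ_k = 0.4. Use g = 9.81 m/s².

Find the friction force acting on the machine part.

f ≈ 158 N (up the incline)

Resolve perpendicular to the incline: N = m g cos θ + P sin θ = 85×9.81×cos 17° + 90×sin 17° = 823.7 N.
Along the incline, the net driving force (taking up-slope positive) is P cos θ − m g sin θ = 86.07 − 243.8 = -157.7 N, so equilibrium requires friction f = 157.7 N (up-slope).
The limit of static friction is μ_s N = 370.7 N.
Since 157.7 N is within the 370.7 N limit, the machine part stays put and friction is exactly 158 N.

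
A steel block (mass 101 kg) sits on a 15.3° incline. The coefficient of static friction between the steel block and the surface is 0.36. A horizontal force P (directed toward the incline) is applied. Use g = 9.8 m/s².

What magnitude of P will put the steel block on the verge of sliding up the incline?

At impending motion up the slope, friction acts down-slope at its limit: f = μ_s N.
Perpendicular to the incline: N = m g cos θ + P sin θ.
Along the incline: P cos θ = m g sin θ + μ_s N = m g sin θ + μ_s (m g cos θ + P sin θ).
Solving, P (cos θ − μ_s sin θ) = m g (sin θ + μ_s cos θ), so P = 101×9.8×(sin 15.3° + 0.36 cos 15.3°)/(cos 15.3° − 0.36 sin 15.3°) = 990×0.6111/0.8696 = 696 N.

P ≈ 696 N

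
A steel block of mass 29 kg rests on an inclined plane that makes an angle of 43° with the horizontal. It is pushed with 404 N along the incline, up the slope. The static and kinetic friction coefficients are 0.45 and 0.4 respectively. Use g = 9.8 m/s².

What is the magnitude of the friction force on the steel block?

f ≈ 83.1 N (down the incline)

The normal reaction is N = m g cos θ = 207.9 N.
The friction needed for equilibrium is m g sin θ − P = 193.8 − 404 = -210.2 N, measured positive up-slope.
Static friction can supply at most μ_s N = 93.53 N.
Since |-210.2| > 93.53 N, static friction cannot hold it; the steel block slides up the incline and kinetic friction applies: f = μ_k N = 0.4 × 207.9 = 83.1 N.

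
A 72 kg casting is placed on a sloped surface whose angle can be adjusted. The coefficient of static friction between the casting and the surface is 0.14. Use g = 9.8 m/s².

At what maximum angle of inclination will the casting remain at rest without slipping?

At the slip threshold, m g sin θ = μ_s · m g cos θ, so tan θ = μ_s.
θ_max = arctan(0.14) = 7.97°.

θ_max ≈ 7.97°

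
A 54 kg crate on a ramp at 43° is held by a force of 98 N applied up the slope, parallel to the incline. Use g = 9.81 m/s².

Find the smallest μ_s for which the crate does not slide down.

N = m g cos θ = 387.4 N.
Friction must make up the shortfall along the incline: f = m g sin θ − P = 361.3 − 98 = 263.3 N.
At the threshold f = μ_s N, so μ_s,min = 263.3/387.4 = 0.68.

μ_s,min ≈ 0.68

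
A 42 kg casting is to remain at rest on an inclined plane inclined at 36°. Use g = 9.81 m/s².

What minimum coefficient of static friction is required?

μ_s,min ≈ 0.727

At the slip threshold m g sin θ = μ_s m g cos θ, so μ_s,min = tan θ.
μ_s,min = tan 36° = 0.727.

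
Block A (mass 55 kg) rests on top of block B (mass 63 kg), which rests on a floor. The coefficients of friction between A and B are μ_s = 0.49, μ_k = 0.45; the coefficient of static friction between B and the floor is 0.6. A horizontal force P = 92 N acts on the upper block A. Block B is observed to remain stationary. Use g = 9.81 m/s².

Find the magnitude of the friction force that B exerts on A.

Between the blocks, N₁ = m_A g = 539.6 N.
So the A–B interface can sustain at most μ_s N₁ = 264.4 N of static friction.
Since P = 92 N ≤ 264.4 N, A does not slip on B; friction on A equals P = 92 N.
B experiences an equal 92 N forward from A (third law). B is in equilibrium, so the floor supplies f₂ = 92 N of static friction (limit μ_s(m_A+m_B)g = 694.5 N, not exceeded).

f ≈ 92 N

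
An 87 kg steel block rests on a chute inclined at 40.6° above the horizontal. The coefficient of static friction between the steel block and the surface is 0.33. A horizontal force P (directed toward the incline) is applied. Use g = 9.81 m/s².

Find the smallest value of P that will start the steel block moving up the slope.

P ≈ 1410 N

At impending motion up the slope, friction acts down-slope at its limit: f = μ_s N.
Perpendicular to the incline: N = m g cos θ + P sin θ.
Along the incline: P cos θ = m g sin θ + μ_s N = m g sin θ + μ_s (m g cos θ + P sin θ).
Solving, P (cos θ − μ_s sin θ) = m g (sin θ + μ_s cos θ), so P = 87×9.81×(sin 40.6° + 0.33 cos 40.6°)/(cos 40.6° − 0.33 sin 40.6°) = 853×0.9013/0.5445 = 1410 N.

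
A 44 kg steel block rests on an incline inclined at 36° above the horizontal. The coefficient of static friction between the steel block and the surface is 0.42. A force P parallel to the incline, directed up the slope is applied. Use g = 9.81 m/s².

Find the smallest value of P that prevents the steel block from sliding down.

P_min ≈ 107 N

The steel block tends to slide down (tan θ > μ_s), so at the point of impending slip friction acts up-slope at its limit: f = μ_s N.
P is parallel to the surface, so N = m g cos θ = 349 N.
Along the incline: P + μ_s N = m g sin θ, so P = 254 − 0.42×349 = 107 N.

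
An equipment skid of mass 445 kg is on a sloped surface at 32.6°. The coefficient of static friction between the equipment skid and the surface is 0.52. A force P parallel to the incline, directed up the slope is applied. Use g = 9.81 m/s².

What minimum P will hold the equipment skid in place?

P_min ≈ 440 N

The equipment skid tends to slide down (tan θ > μ_s), so at the point of impending slip friction acts up-slope at its limit: f = μ_s N.
P is parallel to the surface, so N = m g cos θ = 3680 N.
Along the incline: P + μ_s N = m g sin θ, so P = 2350 − 0.52×3680 = 440 N.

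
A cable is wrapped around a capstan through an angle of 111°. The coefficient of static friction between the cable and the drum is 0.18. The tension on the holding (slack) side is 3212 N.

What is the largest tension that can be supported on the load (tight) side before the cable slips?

At impending slip the capstan equation gives T₂/T₁ = e^{μβ} with β in radians.
β = 111° × π/180 = 1.937 rad.
e^{μβ} = e^{0.18×1.937} = 1.417.
T₂ = T₁ · e^{μβ} = 3212 × 1.417 = 4550 N.

T_max ≈ 4550 N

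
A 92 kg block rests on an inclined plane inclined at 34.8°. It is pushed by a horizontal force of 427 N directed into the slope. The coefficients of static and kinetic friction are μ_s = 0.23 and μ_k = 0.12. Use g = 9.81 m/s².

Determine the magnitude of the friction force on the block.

The horizontal push has a component P sin θ into the surface, so N = m g cos θ + P sin θ = 741.1 + 243.7 = 984.8 N.
Along the incline, the net driving force (taking up-slope positive) is P cos θ − m g sin θ = 350.6 − 515.1 = -164.4 N, so equilibrium requires friction f = 164.4 N (up-slope).
The limit of static friction is μ_s N = 226.5 N.
|f_req| = 164.4 ≤ 226.5 N → the block is in equilibrium; friction equals the required value.

f ≈ 164 N (up the incline)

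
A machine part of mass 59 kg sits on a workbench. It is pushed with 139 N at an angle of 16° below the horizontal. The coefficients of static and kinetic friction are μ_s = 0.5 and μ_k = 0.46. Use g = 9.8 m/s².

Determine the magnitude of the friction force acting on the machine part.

The vertical component of P adds to the normal force: N = m g + P sin α = 578.2 + 38.31 = 616.5 N.
The horizontal driving force is P cos α = 133.6 N, so equilibrium needs friction f = 133.6 N.
The static-friction limit is μ_s N = 308.3 N.
Since 133.6 N does not exceed the limit, the machine part stays at rest and f = 134 N.

f ≈ 134 N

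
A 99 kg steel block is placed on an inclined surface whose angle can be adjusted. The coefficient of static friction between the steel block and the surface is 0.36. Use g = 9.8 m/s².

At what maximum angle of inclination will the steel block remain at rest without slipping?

At the slip threshold, m g sin θ = μ_s · m g cos θ, so tan θ = μ_s.
θ_max = arctan(0.36) = 19.8°.

θ_max ≈ 19.8°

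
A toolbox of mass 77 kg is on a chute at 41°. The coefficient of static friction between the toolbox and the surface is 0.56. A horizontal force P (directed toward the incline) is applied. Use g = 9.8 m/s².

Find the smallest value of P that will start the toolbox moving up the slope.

P ≈ 2100 N

At impending motion up the slope, friction acts down-slope at its limit: f = μ_s N.
Perpendicular to the incline: N = m g cos θ + P sin θ.
Along the incline: P cos θ = m g sin θ + μ_s N = m g sin θ + μ_s (m g cos θ + P sin θ).
Solving, P (cos θ − μ_s sin θ) = m g (sin θ + μ_s cos θ), so P = 77×9.8×(sin 41° + 0.56 cos 41°)/(cos 41° − 0.56 sin 41°) = 755×1.079/0.3873 = 2100 N.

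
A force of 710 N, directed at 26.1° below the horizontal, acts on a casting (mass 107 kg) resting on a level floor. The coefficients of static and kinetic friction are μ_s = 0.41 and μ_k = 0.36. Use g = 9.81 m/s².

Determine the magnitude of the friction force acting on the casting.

N = m g + P sin α = 1050 + 710×sin 26.1° = 1362 N.
The horizontal driving force is P cos α = 637.6 N, so equilibrium needs friction f = 637.6 N.
The static-friction limit is μ_s N = 558.4 N.
The required friction exceeds μ_s N, so the casting moves and f = μ_k N = 490 N.

f ≈ 490 N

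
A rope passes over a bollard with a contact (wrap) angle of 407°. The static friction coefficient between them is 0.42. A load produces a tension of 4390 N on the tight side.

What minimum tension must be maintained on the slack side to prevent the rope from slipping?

T_min ≈ 222 N

Capstan equation at impending slip: T_tight/T_slack = e^{μβ}.
β = 407° = 7.103 rad; e^{μβ} = e^{0.42×7.103} = 19.76.
T_slack = T_tight / e^{μβ} = 4390 / 19.76 = 222 N.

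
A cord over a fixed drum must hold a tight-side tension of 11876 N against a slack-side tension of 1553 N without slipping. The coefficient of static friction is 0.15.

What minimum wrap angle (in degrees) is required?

T₂/T₁ = e^{μβ} → β = ln(T₂/T₁)/μ.
β = ln(11876/1553)/0.15 = 2.034/0.15 = 13.56 rad.
In degrees: β = 13.56 × 180/π = 777°.

β_min ≈ 777°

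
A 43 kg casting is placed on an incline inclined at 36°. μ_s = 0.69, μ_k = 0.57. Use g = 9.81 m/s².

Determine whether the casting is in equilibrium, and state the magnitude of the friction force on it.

f ≈ 195 N

N = m g cos θ = 341 N.
Down-slope weight component: m g sin θ = 248 N.
μ_s N = 235 N.
248 > 235 N, so it slides; kinetic friction f = μ_k N = 0.57×341 = 195 N.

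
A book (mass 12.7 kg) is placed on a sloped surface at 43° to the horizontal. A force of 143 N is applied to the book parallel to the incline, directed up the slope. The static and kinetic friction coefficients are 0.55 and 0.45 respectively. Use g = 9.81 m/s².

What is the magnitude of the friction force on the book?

The normal reaction is N = m g cos θ = 91.12 N.
The friction needed for equilibrium is m g sin θ − P = 84.97 − 143 = -58.03 N, measured positive up-slope.
Static friction can supply at most μ_s N = 50.11 N.
Since |-58.03| > 50.11 N, static friction cannot hold it; the book slides up the incline and kinetic friction applies: f = μ_k N = 0.45 × 91.12 = 41 N.

f ≈ 41 N (down the incline)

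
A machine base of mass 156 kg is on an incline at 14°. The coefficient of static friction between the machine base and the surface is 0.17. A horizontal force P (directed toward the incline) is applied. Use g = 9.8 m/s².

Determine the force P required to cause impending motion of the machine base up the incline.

P ≈ 669 N

At impending motion up the slope, friction acts down-slope at its limit: f = μ_s N.
Perpendicular to the incline: N = m g cos θ + P sin θ.
Along the incline: P cos θ = m g sin θ + μ_s N = m g sin θ + μ_s (m g cos θ + P sin θ).
Solving, P (cos θ − μ_s sin θ) = m g (sin θ + μ_s cos θ), so P = 156×9.8×(sin 14° + 0.17 cos 14°)/(cos 14° − 0.17 sin 14°) = 1530×0.4069/0.9292 = 669 N.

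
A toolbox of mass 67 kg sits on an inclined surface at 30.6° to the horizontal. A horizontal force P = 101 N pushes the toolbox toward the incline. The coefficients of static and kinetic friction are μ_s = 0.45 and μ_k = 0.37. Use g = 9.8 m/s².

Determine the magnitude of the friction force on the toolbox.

f ≈ 247 N (up the incline)

The horizontal push has a component P sin θ into the surface, so N = m g cos θ + P sin θ = 565.2 + 51.41 = 616.6 N.
Along the incline, the net driving force (taking up-slope positive) is P cos θ − m g sin θ = 86.93 − 334.2 = -247.3 N, so equilibrium requires friction f = 247.3 N (up-slope).
The limit of static friction is μ_s N = 277.5 N.
|f_req| = 247.3 ≤ 277.5 N → the toolbox is in equilibrium; friction equals the required value.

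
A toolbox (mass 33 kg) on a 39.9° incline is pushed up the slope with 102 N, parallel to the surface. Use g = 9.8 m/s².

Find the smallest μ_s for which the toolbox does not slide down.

μ_s,min ≈ 0.425

N = m g cos θ = 248.1 N.
Friction must make up the shortfall along the incline: f = m g sin θ − P = 207.4 − 102 = 105.4 N.
At the threshold f = μ_s N, so μ_s,min = 105.4/248.1 = 0.425.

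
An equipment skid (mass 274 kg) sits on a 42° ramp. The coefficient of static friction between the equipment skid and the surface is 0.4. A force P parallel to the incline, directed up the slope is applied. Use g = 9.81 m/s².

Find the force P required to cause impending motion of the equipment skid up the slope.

P ≈ 2600 N

At impending motion up the slope, friction acts down-slope at its limit: f = μ_s N.
P is parallel to the surface, so N = m g cos θ = 2000 N.
Along the incline: P = m g sin θ + μ_s N = 1800 + 0.4×2000 = 2600 N.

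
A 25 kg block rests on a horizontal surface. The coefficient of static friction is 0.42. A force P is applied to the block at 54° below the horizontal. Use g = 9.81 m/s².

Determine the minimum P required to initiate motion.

N = m g + P sin α (the push presses the block into the horizontal surface).
At impending slip, P cos α = μ_s N = μ_s (m g + P sin α).
Solving: P (cos α − μ_s sin α) = μ_s m g → P = 0.42×245/(cos 54° − 0.42 sin 54°) = 103/0.248 = 415 N.

P ≈ 415 N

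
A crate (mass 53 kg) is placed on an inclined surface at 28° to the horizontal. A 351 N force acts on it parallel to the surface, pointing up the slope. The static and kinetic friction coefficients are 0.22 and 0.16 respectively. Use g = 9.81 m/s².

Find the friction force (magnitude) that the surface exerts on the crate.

f ≈ 73.5 N (down the incline)

The normal reaction is N = m g cos θ = 459.1 N.
The friction needed for equilibrium is m g sin θ − P = 244.1 − 351 = -106.9 N, measured positive up-slope.
The static-friction ceiling is μ_s N = 0.22 × 459.1 = 101 N.
|-106.9| exceeds 101 N, so the crate slips up-slope; friction is kinetic, f = μ_k N = 0.16×459.1 = 73.5 N.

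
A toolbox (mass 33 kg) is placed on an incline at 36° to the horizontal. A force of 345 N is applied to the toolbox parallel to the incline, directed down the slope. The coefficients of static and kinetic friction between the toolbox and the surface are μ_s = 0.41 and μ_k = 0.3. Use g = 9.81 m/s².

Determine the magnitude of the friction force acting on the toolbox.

f ≈ 78.6 N (up the incline)

Normal force: N = m g cos θ = 33 × 9.81 × cos 36° = 261.9 N.
For equilibrium along the incline the friction force must supply f = m g sin θ + P = 190.3 + 345 = 535.3 N (positive meaning up-slope).
Static friction can supply at most μ_s N = 107.4 N.
Since |535.3| > 107.4 N, static friction cannot hold it; the toolbox slides down the incline and kinetic friction applies: f = μ_k N = 0.3 × 261.9 = 78.6 N.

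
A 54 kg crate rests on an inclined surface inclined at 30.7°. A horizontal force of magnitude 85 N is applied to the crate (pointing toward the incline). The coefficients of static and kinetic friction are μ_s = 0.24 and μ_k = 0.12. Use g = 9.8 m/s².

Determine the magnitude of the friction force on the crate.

f ≈ 59.8 N (up the incline)

Resolve perpendicular to the incline: N = m g cos θ + P sin θ = 54×9.8×cos 30.7° + 85×sin 30.7° = 498.4 N.
Parallel to the incline: P cos θ − m g sin θ = 73.09 − 270.2 = -197.1 N; the friction needed to balance this is 197.1 N acting up the slope.
Maximum static friction: μ_s N = 0.24 × 498.4 = 119.6 N.
|f_req| = 197.1 > 119.6 N → the crate slides down the incline; f = μ_k N = 0.12 × 498.4 = 59.8 N.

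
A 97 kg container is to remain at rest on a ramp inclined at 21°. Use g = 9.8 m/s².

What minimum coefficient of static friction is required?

μ_s,min ≈ 0.384

At the slip threshold m g sin θ = μ_s m g cos θ, so μ_s,min = tan θ.
μ_s,min = tan 21° = 0.384.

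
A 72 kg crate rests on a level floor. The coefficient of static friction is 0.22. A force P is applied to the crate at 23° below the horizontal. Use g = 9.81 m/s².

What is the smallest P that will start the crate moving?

P ≈ 186 N

N = m g + P sin α (the push presses the crate into the level floor).
At impending slip, P cos α = μ_s N = μ_s (m g + P sin α).
Solving: P (cos α − μ_s sin α) = μ_s m g → P = 0.22×706/(cos 23° − 0.22 sin 23°) = 155/0.8345 = 186 N.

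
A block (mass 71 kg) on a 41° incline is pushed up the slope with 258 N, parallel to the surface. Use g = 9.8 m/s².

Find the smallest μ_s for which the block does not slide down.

μ_s,min ≈ 0.378

N = m g cos θ = 525.1 N.
Friction must make up the shortfall along the incline: f = m g sin θ − P = 456.5 − 258 = 198.5 N.
At the threshold f = μ_s N, so μ_s,min = 198.5/525.1 = 0.378.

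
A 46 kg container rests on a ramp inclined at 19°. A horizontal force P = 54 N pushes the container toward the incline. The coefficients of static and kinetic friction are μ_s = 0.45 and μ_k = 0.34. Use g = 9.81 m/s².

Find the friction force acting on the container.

Normal direction: N = m g cos θ + P sin θ = 444.3 N.
Along the incline, the net driving force (taking up-slope positive) is P cos θ − m g sin θ = 51.06 − 146.9 = -95.86 N, so equilibrium requires friction f = 95.86 N (up-slope).
Maximum static friction: μ_s N = 0.45 × 444.3 = 199.9 N.
|f_req| = 95.86 ≤ 199.9 N → the container is in equilibrium; friction equals the required value.

f ≈ 95.9 N (up the incline)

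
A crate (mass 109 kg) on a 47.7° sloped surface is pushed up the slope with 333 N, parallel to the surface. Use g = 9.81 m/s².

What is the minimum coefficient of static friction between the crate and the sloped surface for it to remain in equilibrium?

N = m g cos θ = 719.6 N.
Friction must make up the shortfall along the incline: f = m g sin θ − P = 790.9 − 333 = 457.9 N.
At the threshold f = μ_s N, so μ_s,min = 457.9/719.6 = 0.636.

μ_s,min ≈ 0.636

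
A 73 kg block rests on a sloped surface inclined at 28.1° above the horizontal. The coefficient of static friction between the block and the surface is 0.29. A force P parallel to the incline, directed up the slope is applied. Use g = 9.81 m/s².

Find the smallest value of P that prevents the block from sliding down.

P_min ≈ 154 N

The block tends to slide down (tan θ > μ_s), so at the point of impending slip friction acts up-slope at its limit: f = μ_s N.
P is parallel to the surface, so N = m g cos θ = 632 N.
Along the incline: P + μ_s N = m g sin θ, so P = 337 − 0.29×632 = 154 N.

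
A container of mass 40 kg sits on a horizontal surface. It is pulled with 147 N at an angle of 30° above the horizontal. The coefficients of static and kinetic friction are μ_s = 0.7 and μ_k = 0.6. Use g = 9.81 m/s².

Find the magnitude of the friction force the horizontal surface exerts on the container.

The vertical component of P reduces the normal force: N = m g − P sin α = 392.4 − 73.5 = 318.9 N.
For equilibrium, f = P cos α = 147×cos 30° = 127.3 N.
The static-friction limit is μ_s N = 223.2 N.
Since 127.3 N does not exceed the limit, the container stays at rest and f = 127 N.

f ≈ 127 N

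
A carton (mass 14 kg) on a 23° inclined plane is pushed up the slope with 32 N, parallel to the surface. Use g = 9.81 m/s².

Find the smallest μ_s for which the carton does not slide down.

N = m g cos θ = 126.4 N.
Friction must make up the shortfall along the incline: f = m g sin θ − P = 53.66 − 32 = 21.66 N.
At the threshold f = μ_s N, so μ_s,min = 21.66/126.4 = 0.171.

μ_s,min ≈ 0.171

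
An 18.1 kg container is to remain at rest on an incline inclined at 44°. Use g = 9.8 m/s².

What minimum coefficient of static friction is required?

At the slip threshold m g sin θ = μ_s m g cos θ, so μ_s,min = tan θ.
μ_s,min = tan 44° = 0.966.

μ_s,min ≈ 0.966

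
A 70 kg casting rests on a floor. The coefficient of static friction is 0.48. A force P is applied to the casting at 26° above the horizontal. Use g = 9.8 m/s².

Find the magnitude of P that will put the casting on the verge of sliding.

P ≈ 297 N

N = m g − P sin α (the pull lifts the casting).
At impending slip, P cos α = μ_s N = μ_s (m g − P sin α).
Solving: P (cos α + μ_s sin α) = μ_s m g → P = 0.48×686/(cos 26° + 0.48 sin 26°) = 329/1.109 = 297 N.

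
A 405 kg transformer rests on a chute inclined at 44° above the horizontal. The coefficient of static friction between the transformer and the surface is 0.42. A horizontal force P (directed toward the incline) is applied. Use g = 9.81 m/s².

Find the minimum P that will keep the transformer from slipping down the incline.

P_min ≈ 1540 N

The transformer tends to slide down (tan θ > μ_s), so at the point of impending slip friction acts up-slope at its limit: f = μ_s N.
Perpendicular to the incline: N = m g cos θ + P sin θ.
Along the incline: P cos θ + μ_s N = m g sin θ, i.e. P cos θ + μ_s (m g cos θ + P sin θ) = m g sin θ.
Solving, P (cos θ + μ_s sin θ) = m g (sin θ − μ_s cos θ), so P = 3970×0.3925/1.011 = 1540 N.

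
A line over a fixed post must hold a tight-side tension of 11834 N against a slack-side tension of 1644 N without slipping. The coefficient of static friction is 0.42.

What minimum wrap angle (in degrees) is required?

β_min ≈ 269°

T₂/T₁ = e^{μβ} → β = ln(T₂/T₁)/μ.
β = ln(11834/1644)/0.42 = 1.974/0.42 = 4.7 rad.
In degrees: β = 4.7 × 180/π = 269°.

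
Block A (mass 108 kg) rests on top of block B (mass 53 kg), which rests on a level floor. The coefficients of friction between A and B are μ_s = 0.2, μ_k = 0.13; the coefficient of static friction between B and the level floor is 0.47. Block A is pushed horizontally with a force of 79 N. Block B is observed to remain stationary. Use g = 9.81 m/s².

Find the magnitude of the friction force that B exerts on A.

f ≈ 79 N

Normal force at the A–B interface: N₁ = m_A g = 1059 N.
Maximum static friction on A from B: μ_s N₁ = 0.2×1059 = 211.9 N.
Since P = 79 N ≤ 211.9 N, A does not slip on B; friction on A equals P = 79 N.
By Newton's third law B feels 79 N forward from A. With B stationary, the floor's static friction on B balances it: f₂ = 79 N (well within μ_s(m_A+m_B)g = 742.3 N).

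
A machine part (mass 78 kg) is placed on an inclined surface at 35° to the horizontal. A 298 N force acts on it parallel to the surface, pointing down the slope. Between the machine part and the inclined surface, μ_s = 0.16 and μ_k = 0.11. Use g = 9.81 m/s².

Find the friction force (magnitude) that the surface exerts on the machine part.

f ≈ 68.9 N (up the incline)

Normal force: N = m g cos θ = 78 × 9.81 × cos 35° = 626.8 N.
The friction needed for equilibrium is m g sin θ + P = 438.9 + 298 = 736.9 N, measured positive up-slope.
Static friction can supply at most μ_s N = 100.3 N.
Since |736.9| > 100.3 N, static friction cannot hold it; the machine part slides down the incline and kinetic friction applies: f = μ_k N = 0.11 × 626.8 = 68.9 N.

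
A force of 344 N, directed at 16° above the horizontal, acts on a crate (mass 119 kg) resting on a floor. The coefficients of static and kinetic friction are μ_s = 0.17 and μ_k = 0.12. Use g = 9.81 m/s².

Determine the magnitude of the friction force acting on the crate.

Vertical equilibrium gives N = m g − P sin α = 1073 N.
Horizontally, friction must balance P cos α = 330.7 N.
The static-friction limit is μ_s N = 182.3 N.
330.7 > 182.3 N → the crate slides; f = μ_k N = 0.12×1073 = 129 N.

f ≈ 129 N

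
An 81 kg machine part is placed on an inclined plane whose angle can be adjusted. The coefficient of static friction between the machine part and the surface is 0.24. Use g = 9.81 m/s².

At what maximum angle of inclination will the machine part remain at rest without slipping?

θ_max ≈ 13.5°

At the slip threshold, m g sin θ = μ_s · m g cos θ, so tan θ = μ_s.
θ_max = arctan(0.24) = 13.5°.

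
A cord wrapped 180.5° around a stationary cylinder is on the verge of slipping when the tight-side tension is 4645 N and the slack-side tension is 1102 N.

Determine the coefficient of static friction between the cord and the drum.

μ ≈ 0.457

T₂/T₁ = e^{μβ} → μ = ln(T₂/T₁)/β.
β = 180.5° = 3.15 rad.
μ = ln(4645/1102)/3.15 = ln(4.215)/3.15 = 0.457.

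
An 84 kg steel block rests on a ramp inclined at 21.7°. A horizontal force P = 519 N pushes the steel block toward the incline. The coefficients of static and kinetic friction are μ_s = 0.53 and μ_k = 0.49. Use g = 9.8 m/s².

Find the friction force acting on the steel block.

Resolve perpendicular to the incline: N = m g cos θ + P sin θ = 84×9.8×cos 21.7° + 519×sin 21.7° = 956.8 N.
Parallel to the incline: P cos θ − m g sin θ = 482.2 − 304.4 = 177.8 N; the friction needed to balance this is 177.8 N acting down the slope.
The limit of static friction is μ_s N = 507.1 N.
|f_req| = 177.8 ≤ 507.1 N → the steel block is in equilibrium; friction equals the required value.

f ≈ 178 N (down the incline)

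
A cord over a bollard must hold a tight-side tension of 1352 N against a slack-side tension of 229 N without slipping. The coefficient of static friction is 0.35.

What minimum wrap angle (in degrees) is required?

β_min ≈ 291°

T₂/T₁ = e^{μβ} → β = ln(T₂/T₁)/μ.
β = ln(1352/229)/0.35 = 1.776/0.35 = 5.073 rad.
In degrees: β = 5.073 × 180/π = 291°.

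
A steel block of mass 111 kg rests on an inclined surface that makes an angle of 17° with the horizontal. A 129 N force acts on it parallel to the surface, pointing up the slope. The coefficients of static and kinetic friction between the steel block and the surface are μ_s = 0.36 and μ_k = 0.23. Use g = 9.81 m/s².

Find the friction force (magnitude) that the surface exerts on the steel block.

f ≈ 189 N (up the incline)

The normal reaction is N = m g cos θ = 1041 N.
For equilibrium along the incline the friction force must supply f = m g sin θ − P = 318.4 − 129 = 189.4 N (positive meaning up-slope).
The static-friction ceiling is μ_s N = 0.36 × 1041 = 374.9 N.
Since |189.4| ≤ 374.9 N, no slip — friction simply equals what equilibrium demands.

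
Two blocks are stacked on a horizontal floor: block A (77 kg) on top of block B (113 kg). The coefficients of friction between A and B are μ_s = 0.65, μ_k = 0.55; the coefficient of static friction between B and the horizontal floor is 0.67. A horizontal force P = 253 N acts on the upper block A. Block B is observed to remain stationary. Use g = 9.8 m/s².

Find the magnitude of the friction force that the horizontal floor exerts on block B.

f ≈ 253 N

The normal force B exerts on A is simply A's weight, N₁ = 754.6 N.
Maximum static friction on A from B: μ_s N₁ = 0.65×754.6 = 490.5 N.
P = 253 N is within that limit, so A and B move together (both at rest); the A–B friction is simply f₁ = P = 253 N.
B experiences an equal 253 N forward from A (third law). B is in equilibrium, so the floor supplies f₂ = 253 N of static friction (limit μ_s(m_A+m_B)g = 1248 N, not exceeded).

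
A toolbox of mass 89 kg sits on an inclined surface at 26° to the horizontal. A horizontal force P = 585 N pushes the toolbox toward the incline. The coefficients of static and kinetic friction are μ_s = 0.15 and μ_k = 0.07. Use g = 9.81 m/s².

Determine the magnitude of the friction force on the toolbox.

f ≈ 143 N (down the incline)

Resolve perpendicular to the incline: N = m g cos θ + P sin θ = 89×9.81×cos 26° + 585×sin 26° = 1041 N.
Along the incline, the net driving force (taking up-slope positive) is P cos θ − m g sin θ = 525.8 − 382.7 = 143.1 N, so equilibrium requires friction f = -143.1 N (down-slope).
Maximum static friction: μ_s N = 0.15 × 1041 = 156.2 N.
|f_req| = 143.1 ≤ 156.2 N → the toolbox is in equilibrium; friction equals the required value.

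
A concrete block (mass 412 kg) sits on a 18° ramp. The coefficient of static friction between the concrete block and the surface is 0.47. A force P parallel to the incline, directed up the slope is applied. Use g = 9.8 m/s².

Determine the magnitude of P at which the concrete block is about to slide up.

At impending motion up the slope, friction acts down-slope at its limit: f = μ_s N.
P is parallel to the surface, so N = m g cos θ = 3840 N.
Along the incline: P = m g sin θ + μ_s N = 1250 + 0.47×3840 = 3050 N.

P ≈ 3050 N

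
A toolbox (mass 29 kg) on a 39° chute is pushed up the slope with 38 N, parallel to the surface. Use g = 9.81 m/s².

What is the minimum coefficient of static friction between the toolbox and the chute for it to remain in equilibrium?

μ_s,min ≈ 0.638

N = m g cos θ = 221.1 N.
Friction must make up the shortfall along the incline: f = m g sin θ − P = 179 − 38 = 141 N.
At the threshold f = μ_s N, so μ_s,min = 141/221.1 = 0.638.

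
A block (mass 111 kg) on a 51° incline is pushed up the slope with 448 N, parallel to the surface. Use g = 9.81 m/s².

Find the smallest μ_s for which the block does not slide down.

μ_s,min ≈ 0.581

N = m g cos θ = 685.3 N.
Friction must make up the shortfall along the incline: f = m g sin θ − P = 846.2 − 448 = 398.2 N.
At the threshold f = μ_s N, so μ_s,min = 398.2/685.3 = 0.581.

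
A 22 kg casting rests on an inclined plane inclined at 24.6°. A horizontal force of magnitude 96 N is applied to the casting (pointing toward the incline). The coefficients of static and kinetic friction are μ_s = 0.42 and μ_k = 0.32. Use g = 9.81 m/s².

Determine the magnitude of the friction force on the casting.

Resolve perpendicular to the incline: N = m g cos θ + P sin θ = 22×9.81×cos 24.6° + 96×sin 24.6° = 236.2 N.
Parallel to the incline: P cos θ − m g sin θ = 87.29 − 89.84 = -2.555 N; the friction needed to balance this is 2.555 N acting up the slope.
Maximum static friction: μ_s N = 0.42 × 236.2 = 99.2 N.
|f_req| = 2.555 ≤ 99.2 N → the casting is in equilibrium; friction equals the required value.

f ≈ 2.56 N (up the incline)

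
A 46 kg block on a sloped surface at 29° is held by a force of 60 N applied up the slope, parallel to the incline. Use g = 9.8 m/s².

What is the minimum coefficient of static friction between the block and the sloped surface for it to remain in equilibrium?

N = m g cos θ = 394.3 N.
Friction must make up the shortfall along the incline: f = m g sin θ − P = 218.6 − 60 = 158.6 N.
At the threshold f = μ_s N, so μ_s,min = 158.6/394.3 = 0.402.

μ_s,min ≈ 0.402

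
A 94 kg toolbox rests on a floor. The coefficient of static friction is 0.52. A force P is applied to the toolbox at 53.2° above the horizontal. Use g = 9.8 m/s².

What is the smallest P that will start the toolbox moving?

P ≈ 472 N

N = m g − P sin α (the pull lifts the toolbox).
At impending slip, P cos α = μ_s N = μ_s (m g − P sin α).
Solving: P (cos α + μ_s sin α) = μ_s m g → P = 0.52×921/(cos 53.2° + 0.52 sin 53.2°) = 479/1.015 = 472 N.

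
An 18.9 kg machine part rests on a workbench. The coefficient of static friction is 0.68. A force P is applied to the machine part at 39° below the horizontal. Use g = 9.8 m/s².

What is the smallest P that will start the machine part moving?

N = m g + P sin α (the push presses the machine part into the workbench).
At impending slip, P cos α = μ_s N = μ_s (m g + P sin α).
Solving: P (cos α − μ_s sin α) = μ_s m g → P = 0.68×185/(cos 39° − 0.68 sin 39°) = 126/0.3492 = 361 N.

P ≈ 361 N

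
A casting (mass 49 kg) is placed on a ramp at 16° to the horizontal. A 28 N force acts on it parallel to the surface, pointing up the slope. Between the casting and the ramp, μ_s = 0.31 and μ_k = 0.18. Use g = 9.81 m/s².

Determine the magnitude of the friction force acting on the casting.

Perpendicular to the surface, N = m g cos θ = 49·9.81·cos 16° = 462.1 N.
The friction needed for equilibrium is m g sin θ − P = 132.5 − 28 = 104.5 N, measured positive up-slope.
Static friction can supply at most μ_s N = 143.2 N.
Since |104.5| ≤ 143.2 N, static friction is sufficient; f equals the required value, not μ_s N.

f ≈ 104 N (up the incline)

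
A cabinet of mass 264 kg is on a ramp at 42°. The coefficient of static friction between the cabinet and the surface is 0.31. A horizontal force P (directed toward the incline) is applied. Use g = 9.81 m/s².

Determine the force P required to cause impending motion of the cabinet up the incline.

P ≈ 4350 N

At impending motion up the slope, friction acts down-slope at its limit: f = μ_s N.
Perpendicular to the incline: N = m g cos θ + P sin θ.
Along the incline: P cos θ = m g sin θ + μ_s N = m g sin θ + μ_s (m g cos θ + P sin θ).
Solving, P (cos θ − μ_s sin θ) = m g (sin θ + μ_s cos θ), so P = 264×9.81×(sin 42° + 0.31 cos 42°)/(cos 42° − 0.31 sin 42°) = 2590×0.8995/0.5357 = 4350 N.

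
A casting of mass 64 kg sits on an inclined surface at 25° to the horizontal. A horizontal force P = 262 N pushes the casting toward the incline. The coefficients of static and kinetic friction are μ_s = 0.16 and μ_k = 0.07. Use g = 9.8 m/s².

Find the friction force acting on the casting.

f ≈ 27.6 N (up the incline)

Normal direction: N = m g cos θ + P sin θ = 679.2 N.
Along the incline, the net driving force (taking up-slope positive) is P cos θ − m g sin θ = 237.5 − 265.1 = -27.61 N, so equilibrium requires friction f = 27.61 N (up-slope).
The limit of static friction is μ_s N = 108.7 N.
|f_req| = 27.61 ≤ 108.7 N → the casting is in equilibrium; friction equals the required value.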